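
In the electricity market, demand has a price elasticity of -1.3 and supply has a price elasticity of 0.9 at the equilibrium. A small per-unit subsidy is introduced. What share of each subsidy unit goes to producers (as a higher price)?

For a small subsidy around the equilibrium, the benefit split depends on the relative slopes, which at a point are proportional to the elasticities.
Buyer share = εs/(εs + |εd|) = 0.9/(0.9 + 1.3) = 9/22; seller share = |εd|/(εs + |εd|) = 13/22.
So producers capture 13/22 of the subsidy.

Producer share = 13/22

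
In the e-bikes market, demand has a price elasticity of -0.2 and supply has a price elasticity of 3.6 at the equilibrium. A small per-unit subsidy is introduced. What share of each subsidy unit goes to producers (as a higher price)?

For a small subsidy around the equilibrium, the benefit split depends on the relative slopes, which at a point are proportional to the elasticities.
Buyer share = εs/(εs + |εd|) = 3.6/(3.6 + 0.2) = 18/19; seller share = |εd|/(εs + |εd|) = 1/19.
So producers capture 1/19 of the subsidy.

Producer share = 1/19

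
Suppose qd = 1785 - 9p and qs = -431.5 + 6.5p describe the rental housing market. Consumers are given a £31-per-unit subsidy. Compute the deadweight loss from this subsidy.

Deadweight loss = £1813.5

Pre-subsidy: 1785 - 9p = -431.5 + 6.5p gives p* = 143, q* = 498.
With the rebate, buyers effectively pay pb = ps − 31, where ps is the price sellers receive.
Demand in terms of ps becomes qd = 1785 − 9(ps − 31) = 2064 - 9ps. Setting this equal to supply: 2064 - 9ps = -431.5 + 6.5ps, so ps = 161.
Buyers pay pb = 161 − 31 = 130; q' = -431.5 + 6.5·161 = 615.
The subsidy expands output by 615 − 498 = 117 past the efficient level; on those units the gap between marginal cost and willingness to pay runs from 0 up to 31.
DWL = ½ × 31 × 117 = 1813.5.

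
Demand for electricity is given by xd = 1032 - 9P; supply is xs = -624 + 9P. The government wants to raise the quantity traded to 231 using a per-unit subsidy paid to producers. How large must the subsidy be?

Required subsidy s = 6 per unit

At x = 231, invert demand for the buyer price: Pb = (1032 − 231)/9 = 89; invert supply for the seller price: Ps = (231 − (-624))/9 = 95.
The subsidy must fill the gap: s = Ps − Pb = 95 − 89 = 6.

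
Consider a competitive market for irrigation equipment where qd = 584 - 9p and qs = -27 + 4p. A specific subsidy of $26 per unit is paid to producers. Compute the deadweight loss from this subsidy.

Deadweight loss = $936

Pre-subsidy: 584 - 9p = -27 + 4p gives p* = 47, q* = 161.
With the subsidy, sellers receive ps = pb + 26 for each unit, where pb is the price buyers pay.
Supply in terms of pb becomes qs = -27 + 4(pb + 26) = 77 + 4pb. Setting this equal to demand: 584 - 9pb = 77 + 4pb, so pb = 39.
Sellers receive ps = 39 + 26 = 65; q' = 584 − 9·39 = 233.
The subsidy expands output by 233 − 161 = 72 past the efficient level; on those units the gap between marginal cost and willingness to pay runs from 0 up to 26.
DWL = ½ × 26 × 72 = 936.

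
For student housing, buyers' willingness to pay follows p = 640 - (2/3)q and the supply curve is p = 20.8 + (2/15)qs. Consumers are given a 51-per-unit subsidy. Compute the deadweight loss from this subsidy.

Deadweight loss = 1625.625

Pre-subsidy: 640 - (2/3)q = 20.8 + (2/15)q gives q* = 774 and p* = 124.
With the rebate, buyers effectively pay pb = ps − 51, where ps is the price sellers receive.
On the curves, pb = 640 - (2/3)q and ps = 20.8 + (2/15)q; the wedge ps − pb = 51 gives 20.8 + (2/15)q − (640 - (2/3)q) = 51, so q' = 837.75.
Then pb = 640 − (2/3)·837.75 = 81.5 and ps = 20.8 + (2/15)·837.75 = 132.5.
The subsidy expands output by 837.75 − 774 = 63.75 past the efficient level; on those units the gap between marginal cost and willingness to pay runs from 0 up to 51.
DWL = ½ × 51 × 63.75 = 1625.625.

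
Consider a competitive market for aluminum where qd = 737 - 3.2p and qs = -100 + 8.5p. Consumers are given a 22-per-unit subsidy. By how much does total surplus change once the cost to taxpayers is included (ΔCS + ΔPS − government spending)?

Pre-subsidy: 737 - 3.2p = -100 + 8.5p gives p* = 930/13, q* = 6605/13.
With the rebate, buyers effectively pay pb = ps − 22, where ps is the price sellers receive.
Demand in terms of ps becomes qd = 737 − 3.2(ps − 22) = 807.4 - 3.2ps. Setting this equal to supply: 807.4 - 3.2ps = -100 + 8.5ps, so ps = 698/9.
Buyers pay pb = 698/9 − 22 = 500/9; q' = -100 + 8.5·(698/9) = 5033/9.
ΔCS = ½(6605/13 + 5033/9)(930/13 − 500/9) = 116757190/13689; ΔPS = ½(6605/13 + 5033/9)(698/9 − 930/13) = 43955648/13689.
Government spending = 22 × 5033/9 = 110726/9.
Net change = 116757190/13689 + 43955648/13689 − 110726/9 = -65824/117. The loss equals the DWL triangle ½·22·5984/117.

Net change in total surplus = -65824/117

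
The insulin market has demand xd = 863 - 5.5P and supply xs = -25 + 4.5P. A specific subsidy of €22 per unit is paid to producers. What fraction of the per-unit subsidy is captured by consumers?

Consumer share = 0.45

Pre-subsidy: 863 - 5.5P = -25 + 4.5P gives P* = 88.8, x* = 374.6.
With the subsidy, sellers receive Ps = Pb + 22 for each unit, where Pb is the price buyers pay.
Supply in terms of Pb becomes xs = -25 + 4.5(Pb + 22) = 74 + 4.5Pb. Setting this equal to demand: 863 - 5.5Pb = 74 + 4.5Pb, so Pb = 78.9.
Sellers receive Ps = 78.9 + 22 = 100.9; x' = 863 − 5.5·78.9 = 429.05.
Buyers' price falls by P* − Pb = 88.8 − 78.9 = 9.9; sellers' price rises by Ps − P* = 100.9 − 88.8 = 12.1.
So consumers capture 9.9/22 = 0.45 of each unit of subsidy.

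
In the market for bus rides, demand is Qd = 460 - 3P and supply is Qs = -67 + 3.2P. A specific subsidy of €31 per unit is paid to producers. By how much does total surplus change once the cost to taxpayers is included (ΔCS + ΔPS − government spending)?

Pre-subsidy: 460 - 3P = -67 + 3.2P gives P* = 85, Q* = 205.
With the subsidy, sellers receive Ps = Pb + 31 for each unit, where Pb is the price buyers pay.
Supply in terms of Pb becomes Qs = -67 + 3.2(Pb + 31) = 32.2 + 3.2Pb. Setting this equal to demand: 460 - 3Pb = 32.2 + 3.2Pb, so Pb = 69.
Sellers receive Ps = 69 + 31 = 100; Q' = 460 − 3·69 = 253.
ΔCS = ½(205 + 253)(85 − 69) = 3664; ΔPS = ½(205 + 253)(100 − 85) = 3435.
Government spending = 31 × 253 = 7843.
Net change = 3664 + 3435 − 7843 = -744. The loss equals the DWL triangle ½·31·48.

Net change in total surplus = -€744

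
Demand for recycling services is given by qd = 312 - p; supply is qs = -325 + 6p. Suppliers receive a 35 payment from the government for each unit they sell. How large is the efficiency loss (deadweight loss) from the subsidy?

Pre-subsidy: 312 - p = -325 + 6p gives p* = 91, q* = 221.
With the subsidy, sellers receive ps = pb + 35 for each unit, where pb is the price buyers pay.
Supply in terms of pb becomes qs = -325 + 6(pb + 35) = -115 + 6pb. Setting this equal to demand: 312 - pb = -115 + 6pb, so pb = 61.
Sellers receive ps = 61 + 35 = 96; q' = 312 − 1·61 = 251.
The subsidy expands output by 251 − 221 = 30 past the efficient level; on those units the gap between marginal cost and willingness to pay runs from 0 up to 35.
DWL = ½ × 35 × 30 = 525.

Deadweight loss = 525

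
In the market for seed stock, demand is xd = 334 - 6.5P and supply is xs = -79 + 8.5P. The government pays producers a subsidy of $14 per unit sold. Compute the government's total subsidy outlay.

Government cost = $2892.4

Pre-subsidy: 334 - 6.5P = -79 + 8.5P gives P* = 413/15, x* = 4651/30.
With the subsidy, sellers receive Ps = Pb + 14 for each unit, where Pb is the price buyers pay.
Supply in terms of Pb becomes xs = -79 + 8.5(Pb + 14) = 40 + 8.5Pb. Setting this equal to demand: 334 - 6.5Pb = 40 + 8.5Pb, so Pb = 19.6.
Sellers receive Ps = 19.6 + 14 = 33.6; x' = 334 − 6.5·19.6 = 206.6.
Government outlay = subsidy × quantity = 14 × 206.6 = 2892.4.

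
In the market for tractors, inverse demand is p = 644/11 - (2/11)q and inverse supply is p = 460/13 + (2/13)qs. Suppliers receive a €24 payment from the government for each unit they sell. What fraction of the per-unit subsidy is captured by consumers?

Consumer share = 13/24

Pre-subsidy: 644/11 - (2/11)q = 460/13 + (2/13)q gives q* = 69 and p* = 46.
With the subsidy, sellers receive ps = pb + 24 for each unit, where pb is the price buyers pay.
On the curves, pb = 644/11 - (2/11)q and ps = 460/13 + (2/13)q; the wedge ps − pb = 24 gives 460/13 + (2/13)q − (644/11 - (2/11)q) = 24, so q' = 140.5.
Then pb = 644/11 − (2/11)·140.5 = 33 and ps = 460/13 + (2/13)·140.5 = 57.
Buyers' price falls by p* − pb = 46 − 33 = 13; sellers' price rises by ps − p* = 57 − 46 = 11.
So consumers capture 13/24 = 13/24 of each unit of subsidy.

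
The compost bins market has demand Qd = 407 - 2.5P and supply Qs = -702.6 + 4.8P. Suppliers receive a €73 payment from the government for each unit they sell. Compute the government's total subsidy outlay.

Pre-subsidy: 407 - 2.5P = -702.6 + 4.8P gives P* = 152, Q* = 27.
With the subsidy, sellers receive Ps = Pb + 73 for each unit, where Pb is the price buyers pay.
Supply in terms of Pb becomes Qs = -702.6 + 4.8(Pb + 73) = -352.2 + 4.8Pb. Setting this equal to demand: 407 - 2.5Pb = -352.2 + 4.8Pb, so Pb = 104.
Sellers receive Ps = 104 + 73 = 177; Q' = 407 − 2.5·104 = 147.
Government outlay = subsidy × quantity = 73 × 147 = 10731.

Government cost = €10731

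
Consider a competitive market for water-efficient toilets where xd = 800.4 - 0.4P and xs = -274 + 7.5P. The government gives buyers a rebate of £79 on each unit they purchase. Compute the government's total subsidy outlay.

Pre-subsidy: 800.4 - 0.4P = -274 + 7.5P gives P* = 136, x* = 746.
With the rebate, buyers effectively pay Pb = Ps − 79, where Ps is the price sellers receive.
Demand in terms of Ps becomes xd = 800.4 − 0.4(Ps − 79) = 832 - 0.4Ps. Setting this equal to supply: 832 - 0.4Ps = -274 + 7.5Ps, so Ps = 140.
Buyers pay Pb = 140 − 79 = 61; x' = -274 + 7.5·140 = 776.
Government outlay = subsidy × quantity = 79 × 776 = 61304.

Government cost = £61304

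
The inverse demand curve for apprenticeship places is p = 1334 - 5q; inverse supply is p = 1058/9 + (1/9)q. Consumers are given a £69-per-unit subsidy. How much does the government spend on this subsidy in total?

Pre-subsidy: 1334 - 5q = 1058/9 + (1/9)q gives q* = 238 and p* = 144.
With the rebate, buyers effectively pay pb = ps − 69, where ps is the price sellers receive.
On the curves, pb = 1334 - 5q and ps = 1058/9 + (1/9)q; the wedge ps − pb = 69 gives 1058/9 + (1/9)q − (1334 - 5q) = 69, so q' = 251.5.
Then pb = 1334 − 5·251.5 = 76.5 and ps = 1058/9 + (1/9)·251.5 = 145.5.
Government outlay = subsidy × quantity = 69 × 251.5 = 17353.5.

Government cost = £17353.5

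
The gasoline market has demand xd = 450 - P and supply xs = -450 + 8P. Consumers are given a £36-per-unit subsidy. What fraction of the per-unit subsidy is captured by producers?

Pre-subsidy: 450 - P = -450 + 8P gives P* = 100, x* = 350.
With the rebate, buyers effectively pay Pb = Ps − 36, where Ps is the price sellers receive.
Demand in terms of Ps becomes xd = 450 − 1(Ps − 36) = 486 - Ps. Setting this equal to supply: 486 - Ps = -450 + 8Ps, so Ps = 104.
Buyers pay Pb = 104 − 36 = 68; x' = -450 + 8·104 = 382.
Buyers' price falls by P* − Pb = 100 − 68 = 32; sellers' price rises by Ps − P* = 104 − 100 = 4.
So producers capture 4/36 = 1/9 of each unit of subsidy.

Producer share = 1/9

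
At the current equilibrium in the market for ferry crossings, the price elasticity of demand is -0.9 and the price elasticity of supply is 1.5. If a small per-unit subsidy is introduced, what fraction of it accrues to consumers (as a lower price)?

For a small subsidy around the equilibrium, the benefit split depends on the relative slopes, which at a point are proportional to the elasticities.
Buyer share = εs/(εs + |εd|) = 1.5/(1.5 + 0.9) = 0.625; seller share = |εd|/(εs + |εd|) = 0.375.

Consumer share = 0.625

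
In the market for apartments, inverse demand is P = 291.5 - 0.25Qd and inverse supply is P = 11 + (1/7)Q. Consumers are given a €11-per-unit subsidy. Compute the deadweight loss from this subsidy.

Deadweight loss = €154

Pre-subsidy: 291.5 - 0.25Q = 11 + (1/7)Q gives Q* = 714 and P* = 113.
With the rebate, buyers effectively pay Pb = Ps − 11, where Ps is the price sellers receive.
On the curves, Pb = 291.5 - 0.25Q and Ps = 11 + (1/7)Q; the wedge Ps − Pb = 11 gives 11 + (1/7)Q − (291.5 - 0.25Q) = 11, so Q' = 742.
Then Pb = 291.5 − 0.25·742 = 106 and Ps = 11 + (1/7)·742 = 117.
The subsidy expands output by 742 − 714 = 28 past the efficient level; on those units the gap between marginal cost and willingness to pay runs from 0 up to 11.
DWL = ½ × 11 × 28 = 154.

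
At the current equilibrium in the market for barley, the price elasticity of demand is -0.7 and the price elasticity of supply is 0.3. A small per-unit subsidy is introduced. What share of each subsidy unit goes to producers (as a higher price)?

For a small subsidy around the equilibrium, the benefit split depends on the relative slopes, which at a point are proportional to the elasticities.
Buyer share = εs/(εs + |εd|) = 0.3/(0.3 + 0.7) = 0.3; seller share = |εd|/(εs + |εd|) = 0.7.
So producers capture 0.7 of the subsidy.

Producer share = 0.7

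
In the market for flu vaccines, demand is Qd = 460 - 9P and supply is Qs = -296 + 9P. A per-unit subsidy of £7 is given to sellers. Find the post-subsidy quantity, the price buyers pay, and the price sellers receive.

Q' = 113.5; buyers pay £38.5; sellers receive £45.5

Pre-subsidy: 460 - 9P = -296 + 9P gives P* = 42, Q* = 82.
With the subsidy, sellers receive Ps = Pb + 7 for each unit, where Pb is the price buyers pay.
Supply in terms of Pb becomes Qs = -296 + 9(Pb + 7) = -233 + 9Pb. Setting this equal to demand: 460 - 9Pb = -233 + 9Pb, so Pb = 38.5.
Sellers receive Ps = 38.5 + 7 = 45.5; Q' = 460 − 9·38.5 = 113.5.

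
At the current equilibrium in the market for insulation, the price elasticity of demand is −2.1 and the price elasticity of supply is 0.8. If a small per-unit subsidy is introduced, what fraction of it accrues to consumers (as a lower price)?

Consumer share = 8/29

For a small subsidy around the equilibrium, the benefit split depends on the relative slopes, which at a point are proportional to the elasticities.
Buyer share = εs/(εs + |εd|) = 0.8/(0.8 + 2.1) = 8/29; seller share = |εd|/(εs + |εd|) = 21/29.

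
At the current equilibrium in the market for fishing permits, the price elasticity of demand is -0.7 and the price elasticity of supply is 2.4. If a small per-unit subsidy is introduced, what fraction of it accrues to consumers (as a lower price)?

Consumer share = 24/31

For a small subsidy around the equilibrium, the benefit split depends on the relative slopes, which at a point are proportional to the elasticities.
Buyer share = εs/(εs + |εd|) = 2.4/(2.4 + 0.7) = 24/31; seller share = |εd|/(εs + |εd|) = 7/31.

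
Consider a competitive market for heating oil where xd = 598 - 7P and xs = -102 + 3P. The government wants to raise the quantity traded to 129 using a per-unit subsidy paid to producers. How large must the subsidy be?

Required subsidy s = 10 per unit

At x = 129, invert demand for the buyer price: Pb = (598 − 129)/7 = 67; invert supply for the seller price: Ps = (129 − (-102))/3 = 77.
The subsidy must fill the gap: s = Ps − Pb = 77 − 67 = 10.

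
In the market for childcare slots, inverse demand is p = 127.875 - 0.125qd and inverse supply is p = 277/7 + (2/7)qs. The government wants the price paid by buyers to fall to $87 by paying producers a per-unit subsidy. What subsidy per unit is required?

Required subsidy s = $46 per unit

At a buyer price of 87, quantity demanded is 1023 − 8·87 = 327.
Sellers supply 327 only when they receive ps = 277/7 + (2/7)·327 = 133.
s = ps − pb = 133 − 87 = 46.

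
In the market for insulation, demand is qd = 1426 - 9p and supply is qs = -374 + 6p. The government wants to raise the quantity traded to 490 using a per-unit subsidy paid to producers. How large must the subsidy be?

At q = 490, invert demand for the buyer price: pb = (1426 − 490)/9 = 104; invert supply for the seller price: ps = (490 − (-374))/6 = 144.
The subsidy must fill the gap: s = ps − pb = 144 − 104 = 40.

Required subsidy s = 40 per unit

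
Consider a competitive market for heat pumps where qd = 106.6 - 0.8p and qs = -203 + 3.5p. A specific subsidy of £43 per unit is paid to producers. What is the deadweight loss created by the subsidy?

Pre-subsidy: 106.6 - 0.8p = -203 + 3.5p gives p* = 72, q* = 49.
With the subsidy, sellers receive ps = pb + 43 for each unit, where pb is the price buyers pay.
Supply in terms of pb becomes qs = -203 + 3.5(pb + 43) = -52.5 + 3.5pb. Setting this equal to demand: 106.6 - 0.8pb = -52.5 + 3.5pb, so pb = 37.
Sellers receive ps = 37 + 43 = 80; q' = 106.6 − 0.8·37 = 77.
The subsidy expands output by 77 − 49 = 28 past the efficient level; on those units the gap between marginal cost and willingness to pay runs from 0 up to 43.
DWL = ½ × 43 × 28 = 602.

Deadweight loss = £602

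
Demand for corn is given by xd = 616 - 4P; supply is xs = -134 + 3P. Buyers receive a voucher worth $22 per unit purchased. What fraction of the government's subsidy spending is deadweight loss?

DWL / government spending = 33/394

Pre-subsidy: 616 - 4P = -134 + 3P gives P* = 750/7, x* = 1312/7.
With the rebate, buyers effectively pay Pb = Ps − 22, where Ps is the price sellers receive.
Demand in terms of Ps becomes xd = 616 − 4(Ps − 22) = 704 - 4Ps. Setting this equal to supply: 704 - 4Ps = -134 + 3Ps, so Ps = 838/7.
Buyers pay Pb = 838/7 − 22 = 684/7; x' = -134 + 3·(838/7) = 1576/7.
ΔCS = ½(1312/7 + 1576/7)(750/7 − 684/7) = 95304/49; ΔPS = ½(1312/7 + 1576/7)(838/7 − 750/7) = 127072/49.
Government spending = 22 × 1576/7 = 34672/7.
DWL = ½ × 22 × (1576/7 − 1312/7) = 2904/7; fraction = (2904/7) / (34672/7) = 33/394.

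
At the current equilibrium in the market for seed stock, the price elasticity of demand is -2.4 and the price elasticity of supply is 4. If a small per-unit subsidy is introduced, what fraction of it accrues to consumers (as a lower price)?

For a small subsidy around the equilibrium, the benefit split depends on the relative slopes, which at a point are proportional to the elasticities.
Buyer share = εs/(εs + |εd|) = 4/(4 + 2.4) = 0.625; seller share = |εd|/(εs + |εd|) = 0.375.

Consumer share = 0.625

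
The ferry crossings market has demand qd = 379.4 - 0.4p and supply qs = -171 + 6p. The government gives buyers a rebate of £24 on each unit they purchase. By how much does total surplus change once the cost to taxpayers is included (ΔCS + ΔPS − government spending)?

Net change in total surplus = -£108

Pre-subsidy: 379.4 - 0.4p = -171 + 6p gives p* = 86, q* = 345.
With the rebate, buyers effectively pay pb = ps − 24, where ps is the price sellers receive.
Demand in terms of ps becomes qd = 379.4 − 0.4(ps − 24) = 389 - 0.4ps. Setting this equal to supply: 389 - 0.4ps = -171 + 6ps, so ps = 87.5.
Buyers pay pb = 87.5 − 24 = 63.5; q' = -171 + 6·87.5 = 354.
ΔCS = ½(345 + 354)(86 − 63.5) = 7863.75; ΔPS = ½(345 + 354)(87.5 − 86) = 524.25.
Government spending = 24 × 354 = 8496.
Net change = 7863.75 + 524.25 − 8496 = -108. The loss equals the DWL triangle ½·24·9.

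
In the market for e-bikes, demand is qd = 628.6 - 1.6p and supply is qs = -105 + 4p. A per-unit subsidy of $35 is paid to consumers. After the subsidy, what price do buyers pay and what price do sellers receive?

Buyers pay $106; sellers receive $141

Pre-subsidy: 628.6 - 1.6p = -105 + 4p gives p* = 131, q* = 419.
With the rebate, buyers effectively pay pb = ps − 35, where ps is the price sellers receive.
Demand in terms of ps becomes qd = 628.6 − 1.6(ps − 35) = 684.6 - 1.6ps. Setting this equal to supply: 684.6 - 1.6ps = -105 + 4ps, so ps = 141.
Buyers pay pb = 141 − 35 = 106; q' = -105 + 4·141 = 459.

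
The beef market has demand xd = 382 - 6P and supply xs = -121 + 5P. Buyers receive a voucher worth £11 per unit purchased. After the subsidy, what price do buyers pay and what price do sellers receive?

Pre-subsidy: 382 - 6P = -121 + 5P gives P* = 503/11, x* = 1184/11.
With the rebate, buyers effectively pay Pb = Ps − 11, where Ps is the price sellers receive.
Demand in terms of Ps becomes xd = 382 − 6(Ps − 11) = 448 - 6Ps. Setting this equal to supply: 448 - 6Ps = -121 + 5Ps, so Ps = 569/11.
Buyers pay Pb = 569/11 − 11 = 448/11; x' = -121 + 5·(569/11) = 1514/11.

Buyers pay 448/11; sellers receive 569/11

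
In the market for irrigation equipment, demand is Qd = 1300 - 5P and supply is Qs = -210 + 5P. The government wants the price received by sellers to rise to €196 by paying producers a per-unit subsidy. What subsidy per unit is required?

Required subsidy s = €90 per unit

At a seller price of 196, quantity supplied is -210 + 5·196 = 770.
Buyers absorb 770 only when they pay Pb with 1300 − 5·Pb = 770, i.e. Pb = 106.
s = Ps − Pb = 196 − 106 = 90.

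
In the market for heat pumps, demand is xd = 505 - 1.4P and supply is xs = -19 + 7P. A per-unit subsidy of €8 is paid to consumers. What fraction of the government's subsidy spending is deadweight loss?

Pre-subsidy: 505 - 1.4P = -19 + 7P gives P* = 1310/21, x* = 1253/3.
With the rebate, buyers effectively pay Pb = Ps − 8, where Ps is the price sellers receive.
Demand in terms of Ps becomes xd = 505 − 1.4(Ps − 8) = 516.2 - 1.4Ps. Setting this equal to supply: 516.2 - 1.4Ps = -19 + 7Ps, so Ps = 446/7.
Buyers pay Pb = 446/7 − 8 = 390/7; x' = -19 + 7·(446/7) = 427.
ΔCS = ½(1253/3 + 427)(1310/21 − 390/7) = 25340/9; ΔPS = ½(1253/3 + 427)(446/7 − 1310/21) = 5068/9.
Government spending = 8 × 427 = 3416.
DWL = ½ × 8 × (427 − 1253/3) = 112/3; fraction = (112/3) / 3416 = 2/183.

DWL / government spending = 2/183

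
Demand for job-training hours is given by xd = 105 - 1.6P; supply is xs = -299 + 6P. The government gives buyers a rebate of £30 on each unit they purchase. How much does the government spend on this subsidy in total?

Government cost = 32970/19

Pre-subsidy: 105 - 1.6P = -299 + 6P gives P* = 1010/19, x* = 379/19.
With the rebate, buyers effectively pay Pb = Ps − 30, where Ps is the price sellers receive.
Demand in terms of Ps becomes xd = 105 − 1.6(Ps − 30) = 153 - 1.6Ps. Setting this equal to supply: 153 - 1.6Ps = -299 + 6Ps, so Ps = 1130/19.
Buyers pay Pb = 1130/19 − 30 = 560/19; x' = -299 + 6·(1130/19) = 1099/19.
Government outlay = subsidy × quantity = 30 × 1099/19 = 32970/19.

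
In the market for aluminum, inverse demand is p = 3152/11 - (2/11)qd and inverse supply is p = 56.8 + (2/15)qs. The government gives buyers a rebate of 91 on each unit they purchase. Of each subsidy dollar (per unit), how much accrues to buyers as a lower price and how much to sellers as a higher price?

Pre-subsidy: 3152/11 - (2/11)q = 56.8 + (2/15)q gives q* = 729 and p* = 154.
With the rebate, buyers effectively pay pb = ps − 91, where ps is the price sellers receive.
On the curves, pb = 3152/11 - (2/11)q and ps = 56.8 + (2/15)q; the wedge ps − pb = 91 gives 56.8 + (2/15)q − (3152/11 - (2/11)q) = 91, so q' = 1017.75.
Then pb = 3152/11 − (2/11)·1017.75 = 101.5 and ps = 56.8 + (2/15)·1017.75 = 192.5.
Buyers' price falls by p* − pb = 154 − 101.5 = 52.5; sellers' price rises by ps − p* = 192.5 − 154 = 38.5.

Buyers gain 52.5 per unit; sellers gain 38.5 per unit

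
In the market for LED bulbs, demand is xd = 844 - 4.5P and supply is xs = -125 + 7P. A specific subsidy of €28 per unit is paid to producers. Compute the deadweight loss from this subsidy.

Deadweight loss = 24696/23

Pre-subsidy: 844 - 4.5P = -125 + 7P gives P* = 1938/23, x* = 10691/23.
With the subsidy, sellers receive Ps = Pb + 28 for each unit, where Pb is the price buyers pay.
Supply in terms of Pb becomes xs = -125 + 7(Pb + 28) = 71 + 7Pb. Setting this equal to demand: 844 - 4.5Pb = 71 + 7Pb, so Pb = 1546/23.
Sellers receive Ps = 1546/23 + 28 = 2190/23; x' = 844 − 4.5·(1546/23) = 12455/23.
The subsidy expands output by 12455/23 − 10691/23 = 1764/23 past the efficient level; on those units the gap between marginal cost and willingness to pay runs from 0 up to 28.
DWL = ½ × 28 × 1764/23 = 24696/23.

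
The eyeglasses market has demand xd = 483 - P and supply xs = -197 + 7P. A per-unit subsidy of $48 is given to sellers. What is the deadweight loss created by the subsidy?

Deadweight loss = $1008

Pre-subsidy: 483 - P = -197 + 7P gives P* = 85, x* = 398.
With the subsidy, sellers receive Ps = Pb + 48 for each unit, where Pb is the price buyers pay.
Supply in terms of Pb becomes xs = -197 + 7(Pb + 48) = 139 + 7Pb. Setting this equal to demand: 483 - Pb = 139 + 7Pb, so Pb = 43.
Sellers receive Ps = 43 + 48 = 91; x' = 483 − 1·43 = 440.
The subsidy expands output by 440 − 398 = 42 past the efficient level; on those units the gap between marginal cost and willingness to pay runs from 0 up to 48.
DWL = ½ × 48 × 42 = 1008.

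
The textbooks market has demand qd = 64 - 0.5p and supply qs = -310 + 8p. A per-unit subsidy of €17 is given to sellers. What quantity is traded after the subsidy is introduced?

Pre-subsidy: 64 - 0.5p = -310 + 8p gives p* = 44, q* = 42.
With the subsidy, sellers receive ps = pb + 17 for each unit, where pb is the price buyers pay.
Supply in terms of pb becomes qs = -310 + 8(pb + 17) = -174 + 8pb. Setting this equal to demand: 64 - 0.5pb = -174 + 8pb, so pb = 28.
Sellers receive ps = 28 + 17 = 45; q' = 64 − 0.5·28 = 50.

q' = 50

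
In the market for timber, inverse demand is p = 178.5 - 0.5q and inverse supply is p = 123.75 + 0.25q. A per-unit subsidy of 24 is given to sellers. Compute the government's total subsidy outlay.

Government cost = 2520

Pre-subsidy: 178.5 - 0.5q = 123.75 + 0.25q gives q* = 73 and p* = 142.
With the subsidy, sellers receive ps = pb + 24 for each unit, where pb is the price buyers pay.
On the curves, pb = 178.5 - 0.5q and ps = 123.75 + 0.25q; the wedge ps − pb = 24 gives 123.75 + 0.25q − (178.5 - 0.5q) = 24, so q' = 105.
Then pb = 178.5 − 0.5·105 = 126 and ps = 123.75 + 0.25·105 = 150.
Government outlay = subsidy × quantity = 24 × 105 = 2520.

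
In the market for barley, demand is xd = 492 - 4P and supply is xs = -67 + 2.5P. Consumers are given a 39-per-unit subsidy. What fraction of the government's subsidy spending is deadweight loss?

DWL / government spending = 15/104

Pre-subsidy: 492 - 4P = -67 + 2.5P gives P* = 86, x* = 148.
With the rebate, buyers effectively pay Pb = Ps − 39, where Ps is the price sellers receive.
Demand in terms of Ps becomes xd = 492 − 4(Ps − 39) = 648 - 4Ps. Setting this equal to supply: 648 - 4Ps = -67 + 2.5Ps, so Ps = 110.
Buyers pay Pb = 110 − 39 = 71; x' = -67 + 2.5·110 = 208.
ΔCS = ½(148 + 208)(86 − 71) = 2670; ΔPS = ½(148 + 208)(110 − 86) = 4272.
Government spending = 39 × 208 = 8112.
DWL = ½ × 39 × (208 − 148) = 1170; fraction = 1170 / 8112 = 15/104.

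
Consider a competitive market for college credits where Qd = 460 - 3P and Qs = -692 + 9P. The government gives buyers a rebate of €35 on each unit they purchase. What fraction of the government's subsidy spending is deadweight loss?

DWL / government spending = 315/2006

Pre-subsidy: 460 - 3P = -692 + 9P gives P* = 96, Q* = 172.
With the rebate, buyers effectively pay Pb = Ps − 35, where Ps is the price sellers receive.
Demand in terms of Ps becomes Qd = 460 − 3(Ps − 35) = 565 - 3Ps. Setting this equal to supply: 565 - 3Ps = -692 + 9Ps, so Ps = 104.75.
Buyers pay Pb = 104.75 − 35 = 69.75; Q' = -692 + 9·104.75 = 250.75.
ΔCS = ½(172 + 250.75)(96 − 69.75) = 5548.59375; ΔPS = ½(172 + 250.75)(104.75 − 96) = 1849.53125.
Government spending = 35 × 250.75 = 8776.25.
DWL = ½ × 35 × (250.75 − 172) = 1378.125; fraction = 1378.125 / 8776.25 = 315/2006.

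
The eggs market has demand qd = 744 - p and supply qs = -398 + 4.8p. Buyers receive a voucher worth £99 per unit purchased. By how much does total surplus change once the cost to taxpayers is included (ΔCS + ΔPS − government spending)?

Net change in total surplus = -117612/29

Pre-subsidy: 744 - p = -398 + 4.8p gives p* = 5710/29, q* = 15866/29.
With the rebate, buyers effectively pay pb = ps − 99, where ps is the price sellers receive.
Demand in terms of ps becomes qd = 744 − 1(ps − 99) = 843 - ps. Setting this equal to supply: 843 - ps = -398 + 4.8ps, so ps = 6205/29.
Buyers pay pb = 6205/29 − 99 = 3334/29; q' = -398 + 4.8·(6205/29) = 18242/29.
ΔCS = ½(15866/29 + 18242/29)(5710/29 − 3334/29) = 40520304/841; ΔPS = ½(15866/29 + 18242/29)(6205/29 − 5710/29) = 8441730/841.
Government spending = 99 × 18242/29 = 1805958/29.
Net change = 40520304/841 + 8441730/841 − 1805958/29 = -117612/29. The loss equals the DWL triangle ½·99·2376/29.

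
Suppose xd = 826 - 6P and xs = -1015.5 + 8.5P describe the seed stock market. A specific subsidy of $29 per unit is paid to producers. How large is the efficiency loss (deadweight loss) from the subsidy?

Pre-subsidy: 826 - 6P = -1015.5 + 8.5P gives P* = 127, x* = 64.
With the subsidy, sellers receive Ps = Pb + 29 for each unit, where Pb is the price buyers pay.
Supply in terms of Pb becomes xs = -1015.5 + 8.5(Pb + 29) = -769 + 8.5Pb. Setting this equal to demand: 826 - 6Pb = -769 + 8.5Pb, so Pb = 110.
Sellers receive Ps = 110 + 29 = 139; x' = 826 − 6·110 = 166.
The subsidy expands output by 166 − 64 = 102 past the efficient level; on those units the gap between marginal cost and willingness to pay runs from 0 up to 29.
DWL = ½ × 29 × 102 = 1479.

Deadweight loss = $1479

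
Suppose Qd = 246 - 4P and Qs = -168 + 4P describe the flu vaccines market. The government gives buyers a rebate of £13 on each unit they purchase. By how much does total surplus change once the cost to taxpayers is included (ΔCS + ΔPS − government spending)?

Net change in total surplus = -£169

Pre-subsidy: 246 - 4P = -168 + 4P gives P* = 51.75, Q* = 39.
With the rebate, buyers effectively pay Pb = Ps − 13, where Ps is the price sellers receive.
Demand in terms of Ps becomes Qd = 246 − 4(Ps − 13) = 298 - 4Ps. Setting this equal to supply: 298 - 4Ps = -168 + 4Ps, so Ps = 58.25.
Buyers pay Pb = 58.25 − 13 = 45.25; Q' = -168 + 4·58.25 = 65.
ΔCS = ½(39 + 65)(51.75 − 45.25) = 338; ΔPS = ½(39 + 65)(58.25 − 51.75) = 338.
Government spending = 13 × 65 = 845.
Net change = 338 + 338 − 845 = -169. The loss equals the DWL triangle ½·13·26.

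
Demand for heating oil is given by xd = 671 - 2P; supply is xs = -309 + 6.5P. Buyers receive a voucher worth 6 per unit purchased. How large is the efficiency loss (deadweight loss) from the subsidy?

Pre-subsidy: 671 - 2P = -309 + 6.5P gives P* = 1960/17, x* = 7487/17.
With the rebate, buyers effectively pay Pb = Ps − 6, where Ps is the price sellers receive.
Demand in terms of Ps becomes xd = 671 − 2(Ps − 6) = 683 - 2Ps. Setting this equal to supply: 683 - 2Ps = -309 + 6.5Ps, so Ps = 1984/17.
Buyers pay Pb = 1984/17 − 6 = 1882/17; x' = -309 + 6.5·(1984/17) = 7643/17.
The subsidy expands output by 7643/17 − 7487/17 = 156/17 past the efficient level; on those units the gap between marginal cost and willingness to pay runs from 0 up to 6.
DWL = ½ × 6 × 156/17 = 468/17.

Deadweight loss = 468/17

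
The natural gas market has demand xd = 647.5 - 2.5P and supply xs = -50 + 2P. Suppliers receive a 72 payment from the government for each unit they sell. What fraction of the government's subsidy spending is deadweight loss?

Pre-subsidy: 647.5 - 2.5P = -50 + 2P gives P* = 155, x* = 260.
With the subsidy, sellers receive Ps = Pb + 72 for each unit, where Pb is the price buyers pay.
Supply in terms of Pb becomes xs = -50 + 2(Pb + 72) = 94 + 2Pb. Setting this equal to demand: 647.5 - 2.5Pb = 94 + 2Pb, so Pb = 123.
Sellers receive Ps = 123 + 72 = 195; x' = 647.5 − 2.5·123 = 340.
ΔCS = ½(260 + 340)(155 − 123) = 9600; ΔPS = ½(260 + 340)(195 − 155) = 12000.
Government spending = 72 × 340 = 24480.
DWL = ½ × 72 × (340 − 260) = 2880; fraction = 2880 / 24480 = 2/17.

DWL / government spending = 2/17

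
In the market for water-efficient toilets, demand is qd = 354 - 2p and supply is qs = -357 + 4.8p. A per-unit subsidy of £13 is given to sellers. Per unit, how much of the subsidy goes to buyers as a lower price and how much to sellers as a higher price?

Pre-subsidy: 354 - 2p = -357 + 4.8p gives p* = 3555/34, q* = 2463/17.
With the subsidy, sellers receive ps = pb + 13 for each unit, where pb is the price buyers pay.
Supply in terms of pb becomes qs = -357 + 4.8(pb + 13) = -294.6 + 4.8pb. Setting this equal to demand: 354 - 2pb = -294.6 + 4.8pb, so pb = 3243/34.
Sellers receive ps = 3243/34 + 13 = 3685/34; q' = 354 − 2·(3243/34) = 2775/17.
Buyers' price falls by p* − pb = 3555/34 − 3243/34 = 156/17; sellers' price rises by ps − p* = 3685/34 − 3555/34 = 65/17.

Buyers gain 156/17 per unit; sellers gain 65/17 per unit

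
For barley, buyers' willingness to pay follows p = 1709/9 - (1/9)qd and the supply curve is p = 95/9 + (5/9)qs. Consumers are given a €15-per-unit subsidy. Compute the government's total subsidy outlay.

Government cost = €4372.5

Pre-subsidy: 1709/9 - (1/9)q = 95/9 + (5/9)q gives q* = 269 and p* = 160.
With the rebate, buyers effectively pay pb = ps − 15, where ps is the price sellers receive.
On the curves, pb = 1709/9 - (1/9)q and ps = 95/9 + (5/9)q; the wedge ps − pb = 15 gives 95/9 + (5/9)q − (1709/9 - (1/9)q) = 15, so q' = 291.5.
Then pb = 1709/9 − (1/9)·291.5 = 157.5 and ps = 95/9 + (5/9)·291.5 = 172.5.
Government outlay = subsidy × quantity = 15 × 291.5 = 4372.5.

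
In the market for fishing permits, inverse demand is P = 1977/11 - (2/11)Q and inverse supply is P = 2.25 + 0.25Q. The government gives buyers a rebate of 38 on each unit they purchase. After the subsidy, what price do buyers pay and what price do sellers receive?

Pre-subsidy: 1977/11 - (2/11)Q = 2.25 + 0.25Q gives Q* = 411 and P* = 105.
With the rebate, buyers effectively pay Pb = Ps − 38, where Ps is the price sellers receive.
On the curves, Pb = 1977/11 - (2/11)Q and Ps = 2.25 + 0.25Q; the wedge Ps − Pb = 38 gives 2.25 + 0.25Q − (1977/11 - (2/11)Q) = 38, so Q' = 499.
Then Pb = 1977/11 − (2/11)·499 = 89 and Ps = 2.25 + 0.25·499 = 127.

Buyers pay 89; sellers receive 127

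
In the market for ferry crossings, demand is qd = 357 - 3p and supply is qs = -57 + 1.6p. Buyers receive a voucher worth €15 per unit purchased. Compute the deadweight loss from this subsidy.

Pre-subsidy: 357 - 3p = -57 + 1.6p gives p* = 90, q* = 87.
With the rebate, buyers effectively pay pb = ps − 15, where ps is the price sellers receive.
Demand in terms of ps becomes qd = 357 − 3(ps − 15) = 402 - 3ps. Setting this equal to supply: 402 - 3ps = -57 + 1.6ps, so ps = 2295/23.
Buyers pay pb = 2295/23 − 15 = 1950/23; q' = -57 + 1.6·(2295/23) = 2361/23.
The subsidy expands output by 2361/23 − 87 = 360/23 past the efficient level; on those units the gap between marginal cost and willingness to pay runs from 0 up to 15.
DWL = ½ × 15 × 360/23 = 2700/23.

Deadweight loss = 2700/23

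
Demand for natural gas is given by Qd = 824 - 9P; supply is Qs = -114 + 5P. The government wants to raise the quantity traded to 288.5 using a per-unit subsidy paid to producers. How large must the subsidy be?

At Q = 288.5, invert demand for the buyer price: Pb = (824 − 288.5)/9 = 59.5; invert supply for the seller price: Ps = (288.5 − (-114))/5 = 80.5.
The subsidy must fill the gap: s = Ps − Pb = 80.5 − 59.5 = 21.

Required subsidy s = 21 per unit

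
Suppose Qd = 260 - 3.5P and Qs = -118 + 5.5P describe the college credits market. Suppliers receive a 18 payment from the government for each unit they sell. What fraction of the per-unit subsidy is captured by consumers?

Pre-subsidy: 260 - 3.5P = -118 + 5.5P gives P* = 42, Q* = 113.
With the subsidy, sellers receive Ps = Pb + 18 for each unit, where Pb is the price buyers pay.
Supply in terms of Pb becomes Qs = -118 + 5.5(Pb + 18) = -19 + 5.5Pb. Setting this equal to demand: 260 - 3.5Pb = -19 + 5.5Pb, so Pb = 31.
Sellers receive Ps = 31 + 18 = 49; Q' = 260 − 3.5·31 = 151.5.
Buyers' price falls by P* − Pb = 42 − 31 = 11; sellers' price rises by Ps − P* = 49 − 42 = 7.
So consumers capture 11/18 = 11/18 of each unit of subsidy.

Consumer share = 11/18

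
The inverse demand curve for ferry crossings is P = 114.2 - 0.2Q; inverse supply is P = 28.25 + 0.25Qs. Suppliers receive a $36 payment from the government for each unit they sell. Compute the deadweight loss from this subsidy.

Deadweight loss = $1440

Pre-subsidy: 114.2 - 0.2Q = 28.25 + 0.25Q gives Q* = 191 and P* = 76.
With the subsidy, sellers receive Ps = Pb + 36 for each unit, where Pb is the price buyers pay.
On the curves, Pb = 114.2 - 0.2Q and Ps = 28.25 + 0.25Q; the wedge Ps − Pb = 36 gives 28.25 + 0.25Q − (114.2 - 0.2Q) = 36, so Q' = 271.
Then Pb = 114.2 − 0.2·271 = 60 and Ps = 28.25 + 0.25·271 = 96.
The subsidy expands output by 271 − 191 = 80 past the efficient level; on those units the gap between marginal cost and willingness to pay runs from 0 up to 36.
DWL = ½ × 36 × 80 = 1440.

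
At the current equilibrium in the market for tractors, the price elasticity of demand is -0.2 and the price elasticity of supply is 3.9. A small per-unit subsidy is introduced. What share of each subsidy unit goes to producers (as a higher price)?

Producer share = 2/41

For a small subsidy around the equilibrium, the benefit split depends on the relative slopes, which at a point are proportional to the elasticities.
Buyer share = εs/(εs + |εd|) = 3.9/(3.9 + 0.2) = 39/41; seller share = |εd|/(εs + |εd|) = 2/41.
So producers capture 2/41 of the subsidy.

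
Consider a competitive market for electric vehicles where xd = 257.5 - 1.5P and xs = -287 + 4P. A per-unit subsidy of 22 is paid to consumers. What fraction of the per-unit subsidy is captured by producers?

Producer share = 3/11

Pre-subsidy: 257.5 - 1.5P = -287 + 4P gives P* = 99, x* = 109.
With the rebate, buyers effectively pay Pb = Ps − 22, where Ps is the price sellers receive.
Demand in terms of Ps becomes xd = 257.5 − 1.5(Ps − 22) = 290.5 - 1.5Ps. Setting this equal to supply: 290.5 - 1.5Ps = -287 + 4Ps, so Ps = 105.
Buyers pay Pb = 105 − 22 = 83; x' = -287 + 4·105 = 133.
Buyers' price falls by P* − Pb = 99 − 83 = 16; sellers' price rises by Ps − P* = 105 − 99 = 6.
So producers capture 6/22 = 3/11 of each unit of subsidy.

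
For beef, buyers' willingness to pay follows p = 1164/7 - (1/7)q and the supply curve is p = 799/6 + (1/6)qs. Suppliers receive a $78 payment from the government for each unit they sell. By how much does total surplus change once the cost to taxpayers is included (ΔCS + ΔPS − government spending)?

Net change in total surplus = -$9828

Pre-subsidy: 1164/7 - (1/7)q = 799/6 + (1/6)q gives q* = 107 and p* = 151.
With the subsidy, sellers receive ps = pb + 78 for each unit, where pb is the price buyers pay.
On the curves, pb = 1164/7 - (1/7)q and ps = 799/6 + (1/6)q; the wedge ps − pb = 78 gives 799/6 + (1/6)q − (1164/7 - (1/7)q) = 78, so q' = 359.
Then pb = 1164/7 − (1/7)·359 = 115 and ps = 799/6 + (1/6)·359 = 193.
ΔCS = ½(107 + 359)(151 − 115) = 8388; ΔPS = ½(107 + 359)(193 − 151) = 9786.
Government spending = 78 × 359 = 28002.
Net change = 8388 + 9786 − 28002 = -9828. The loss equals the DWL triangle ½·78·252.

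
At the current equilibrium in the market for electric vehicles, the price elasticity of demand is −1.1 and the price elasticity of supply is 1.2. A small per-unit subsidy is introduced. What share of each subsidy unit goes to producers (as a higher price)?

For a small subsidy around the equilibrium, the benefit split depends on the relative slopes, which at a point are proportional to the elasticities.
Buyer share = εs/(εs + |εd|) = 1.2/(1.2 + 1.1) = 12/23; seller share = |εd|/(εs + |εd|) = 11/23.
So producers capture 11/23 of the subsidy.

Producer share = 11/23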